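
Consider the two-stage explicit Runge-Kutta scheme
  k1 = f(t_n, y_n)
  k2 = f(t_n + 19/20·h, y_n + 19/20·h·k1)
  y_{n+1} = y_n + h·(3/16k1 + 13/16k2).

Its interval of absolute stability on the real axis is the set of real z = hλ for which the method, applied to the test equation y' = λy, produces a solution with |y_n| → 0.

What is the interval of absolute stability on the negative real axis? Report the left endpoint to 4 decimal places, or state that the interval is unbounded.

Set f=λy, z=hλ:
  k1=λy_n ⇒ h·k1=z·y_n;  k2=λ(1+19/20z)y_n ⇒ h·k2=z(1+19/20z)y_n
  y_{n+1}/y_n = 1 + 3/16z + 13/16z(1+19/20z) = 1 + z + 247/320z²
  R(z) = 1 + z + 247/320z².

Find x<0 with |R(x)|<1.
x=-1.24: |R|=0.9468
R=1: x+247/320x²=0 ⇒ x=−320/247=-1.2955; min R=1−1/(4·247/320)=0.6761>−1
Confirm numerically:
  x=-1.147: |R|=0.86849 <1
  x=-0.936: |R|=0.74024 <1
  x=-0.668: |R|=0.67643 <1
  x=-1.835: |R|=1.76408 >1
  x=-1.400: |R|=1.11287 >1
  x=-1.325: |R|=1.03012 >1
So |R|<1 on (-1.2955, 0).

(-1.2955, 0).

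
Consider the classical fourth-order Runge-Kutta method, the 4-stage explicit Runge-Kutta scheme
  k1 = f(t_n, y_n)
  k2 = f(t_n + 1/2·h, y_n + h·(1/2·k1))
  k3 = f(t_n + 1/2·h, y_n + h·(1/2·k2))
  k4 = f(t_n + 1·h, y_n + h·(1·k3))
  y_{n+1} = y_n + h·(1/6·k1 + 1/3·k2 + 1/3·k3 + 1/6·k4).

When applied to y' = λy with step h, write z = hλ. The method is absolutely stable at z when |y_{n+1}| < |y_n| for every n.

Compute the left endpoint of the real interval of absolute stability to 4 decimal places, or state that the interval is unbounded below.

Test eqn y'=λy, z=hλ:
  order 4, 4-stage ⇒ R(z)=1+z+z^2/2+z^3/6+z^4/24
  (e.g. R(-1.26)=0.30542, |R|=0.30542)

Boundary: |R(x)|=1, x<0.
x=-1.26: |R|=0.3054
|R(-2.46)|=0.6106 |R(-1.75)|=0.2788 |R(-1.6)|=0.2704
Bisect:
  x_lo=-3.6722 |R|=3.3939  x_hi=-0.1619 |R|=0.8505
  mid=-1.91704 |R|=0.30903 →hi
  mid=-2.79461 |R|=1.01413 →lo
  mid=-2.35582 |R|=0.52342 →hi
  mid=-2.57521 |R|=0.72679 →hi
  mid=-2.68491 |R|=0.85891 →hi
  mid=-2.73976 |R|=0.93349 →hi
  mid=-2.76718 |R|=0.97304 →hi
  mid=-2.78090 |R|=0.99339 →hi
  ...
  [-2.78539,-2.78518] ⇒ x*=-2.7853
Interval (-2.7853, 0).

left endpoint -2.7853.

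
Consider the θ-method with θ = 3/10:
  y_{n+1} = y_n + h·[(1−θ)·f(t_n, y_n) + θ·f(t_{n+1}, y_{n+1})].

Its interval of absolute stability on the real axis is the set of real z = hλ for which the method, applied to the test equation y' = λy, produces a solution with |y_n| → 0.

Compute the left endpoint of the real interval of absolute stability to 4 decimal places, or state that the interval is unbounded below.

z* = -5.0000.

Test eqn y'=λy, z=hλ:
  y_{n+1} = y_n + z·[7/10·y_n + 3/10·y_{n+1}] ⇒ (1 − 3/10z)y_{n+1} = (1 + 7/10z)y_n
  ⇒ R(z) = (1 + 7/10z)/(1 − 3/10z).

Need |R(x)|<1, x<0.
x=-1.63: |R|=0.0947
R=−1: 1+7/10x = −1+3/10x ⇒ -2/5x=2 ⇒ x=2/(-2/5)=-5.0000
Confirm numerically:
  x=-4.509: |R|=0.91652 <1
  x=-4.071: |R|=0.83271 <1
  x=-3.791: |R|=0.77373 <1
  x=-2.192: |R|=0.32239 <1
  x=-5.268: |R|=1.04154 >1
  x=-5.204: |R|=1.03186 >1
  x=-5.056: |R|=1.00890 >1
Interval (-5.0000, 0).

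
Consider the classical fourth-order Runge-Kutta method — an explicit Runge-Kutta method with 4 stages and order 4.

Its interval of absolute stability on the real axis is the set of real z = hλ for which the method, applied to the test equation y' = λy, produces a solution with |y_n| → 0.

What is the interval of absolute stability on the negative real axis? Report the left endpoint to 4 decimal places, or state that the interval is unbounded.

Test eqn y'=λy, z=hλ:
  order 4, 4-stage ⇒ R(z)=1+z+z^2/2+z^3/6+z^4/24
  (e.g. R(-1.4)=0.28273, |R|=0.28273)

Boundary: |R(x)|=1, x<0.
x=-1.4: |R|=0.2827
|R(-2.87)|=1.1354 |R(-2.29)|=0.4764 |R(-0.78)|=0.4605
Bisect:
  x_lo=-3.6034 |R|=3.1157  x_hi=-0.3261 |R|=0.7218
  mid=-1.96475 |R|=0.32220 →hi
  mid=-2.78407 |R|=0.99816 →hi
  mid=-3.19374 |R|=1.81187 →lo
  mid=-2.98891 |R|=1.35296 →lo
  mid=-2.88649 |R|=1.16361 →lo
  mid=-2.83528 |R|=1.07802 →lo
  mid=-2.80968 |R|=1.03739 →lo
  mid=-2.79688 |R|=1.01760 →lo
  mid=-2.79048 |R|=1.00784 →lo
  mid=-2.78728 |R|=1.00299 →lo
  ...
  [-2.78548,-2.78527] ⇒ x*=-2.7853
Interval (-2.7853, 0).

z∈(-2.7853,0).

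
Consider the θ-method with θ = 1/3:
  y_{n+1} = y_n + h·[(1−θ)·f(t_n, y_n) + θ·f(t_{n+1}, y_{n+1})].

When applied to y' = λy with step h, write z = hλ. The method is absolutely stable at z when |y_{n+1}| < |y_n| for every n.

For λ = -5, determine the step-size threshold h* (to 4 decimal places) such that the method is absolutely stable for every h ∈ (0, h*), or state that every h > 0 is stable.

Set f=λy, z=hλ:
  y_{n+1} = y_n + z·[2/3·y_n + 1/3·y_{n+1}] ⇒ (1 − 1/3z)y_{n+1} = (1 + 2/3z)y_n
  so R(z) = (1 + 2/3z)/(1 − 1/3z).

Boundary: |R(x)|=1, x<0.
x=-1.57: |R|=0.0306
R=−1: 1+2/3x = −1+1/3x ⇒ -1/3x=2 ⇒ x=2/(-1/3)=-6.0000
Confirm numerically:
  x=-5.957: |R|=0.99520 <1
  x=-5.152: |R|=0.89598 <1
  x=-3.449: |R|=0.60443 <1
  x=-6.513: |R|=1.05393 >1
  x=-6.475: |R|=1.05013 >1
  x=-6.034: |R|=1.00376 >1
Stable set (-6.0000, 0).

(-6.0000,0); λ=-5 ⇒ h* = (6)/5 = 1.2000.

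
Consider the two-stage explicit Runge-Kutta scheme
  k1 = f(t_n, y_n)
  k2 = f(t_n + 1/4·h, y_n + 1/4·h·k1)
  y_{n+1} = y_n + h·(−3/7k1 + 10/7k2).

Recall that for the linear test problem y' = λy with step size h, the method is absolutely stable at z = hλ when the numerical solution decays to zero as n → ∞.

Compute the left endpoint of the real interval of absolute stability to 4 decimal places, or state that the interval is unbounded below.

On y'=λy, z=hλ:
  k1=λy_n ⇒ h·k1=z·y_n;  k2=λ(1+1/4z)y_n ⇒ h·k2=z(1+1/4z)y_n
  y_{n+1}/y_n = 1 − 3/7z + 10/7z(1+1/4z) = 1 + z + 5/14z²
  Hence R(z) = 1 + z + 5/14z².

Boundary: |R(x)|=1, x<0.
x=-1.5: |R|=0.3036
R=1: x+5/14x²=0 ⇒ x=−14/5=-2.8000; min R=1−1/(4·5/14)=0.3000>−1
Confirm numerically:
  x=-1.842: |R|=0.36977 <1
  x=-1.816: |R|=0.36181 <1
  x=-1.488: |R|=0.30277 <1
  x=-1.414: |R|=0.30007 <1
  x=-3.354: |R|=1.66361 >1
  x=-3.260: |R|=1.53557 >1
  x=-2.851: |R|=1.05193 >1
So |R|<1 on (-2.8000, 0).

left endpoint -2.8000.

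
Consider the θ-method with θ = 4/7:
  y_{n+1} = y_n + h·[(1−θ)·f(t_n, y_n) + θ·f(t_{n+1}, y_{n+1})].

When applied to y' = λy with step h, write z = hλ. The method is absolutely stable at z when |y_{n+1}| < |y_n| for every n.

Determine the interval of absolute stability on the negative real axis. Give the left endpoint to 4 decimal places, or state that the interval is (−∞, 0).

interval (−∞, 0).

Test eqn y'=λy, z=hλ:
  y_{n+1} = y_n + z·[3/7·y_n + 4/7·y_{n+1}] ⇒ (1 − 4/7z)y_{n+1} = (1 + 3/7z)y_n
  ⇒ R(z) = (1 + 3/7z)/(1 − 4/7z).

Need |R(x)|<1, x<0.
x=-1.16: |R|=0.3024
x=-2: |R|=0.0667
x=-10: |R|=0.4894
x=-100: |R|=0.7199
θ=4/7≥1/2 ⇒ |1+3/7x|<|1−4/7x| ∀x<0 ⇒ interval (−∞,0).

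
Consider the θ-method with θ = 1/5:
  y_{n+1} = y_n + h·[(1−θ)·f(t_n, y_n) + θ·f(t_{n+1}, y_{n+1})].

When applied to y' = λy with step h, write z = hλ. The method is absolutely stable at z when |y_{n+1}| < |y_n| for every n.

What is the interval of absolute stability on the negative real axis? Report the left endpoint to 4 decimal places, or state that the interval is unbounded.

z∈(-3.3333,0).

On y'=λy, z=hλ:
  y_{n+1} = y_n + z·[4/5·y_n + 1/5·y_{n+1}] ⇒ (1 − 1/5z)y_{n+1} = (1 + 4/5z)y_n
  R(z) = (1 + 4/5z)/(1 − 1/5z).

Find x<0 with |R(x)|<1.
x=-0.33: |R|=0.6904
R=−1: 1+4/5x = −1+1/5x ⇒ -3/5x=2 ⇒ x=2/(-3/5)=-3.3333
Confirm numerically:
  x=-2.811: |R|=0.79939 <1
  x=-2.446: |R|=0.64249 <1
  x=-1.543: |R|=0.17912 <1
  x=-3.921: |R|=1.19762 >1
  x=-3.846: |R|=1.17386 >1
So |R|<1 on (-3.3333, 0).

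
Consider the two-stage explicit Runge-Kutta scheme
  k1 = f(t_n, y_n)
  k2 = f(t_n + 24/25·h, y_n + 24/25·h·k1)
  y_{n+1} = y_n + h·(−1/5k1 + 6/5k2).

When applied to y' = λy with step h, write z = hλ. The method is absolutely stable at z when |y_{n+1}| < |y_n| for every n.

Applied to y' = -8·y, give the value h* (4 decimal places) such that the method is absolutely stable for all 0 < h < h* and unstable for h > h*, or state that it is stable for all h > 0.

Test eqn y'=λy, z=hλ:
  k1=λy_n ⇒ h·k1=z·y_n;  k2=λ(1+24/25z)y_n ⇒ h·k2=z(1+24/25z)y_n
  y_{n+1}/y_n = 1 − 1/5z + 6/5z(1+24/25z) = 1 + z + 144/125z²
  R(z) = 1 + z + 144/125z².

Find x<0 with |R(x)|<1.
x=-1.09: |R|=1.2787
R=1: x+144/125x²=0 ⇒ x=−125/144=-0.8681; min R=1−1/(4·144/125)=0.7830>−1
Confirm numerically:
  x=-0.691: |R|=0.85906 <1
  x=-0.545: |R|=0.79717 <1
  x=-0.513: |R|=0.79017 <1
  x=-1.333: |R|=1.71398 >1
  x=-1.191: |R|=1.44309 >1
Interval (-0.8681, 0).

(-0.8681,0); λ=-8 ⇒ h* = (125/144)/8 = 0.1085.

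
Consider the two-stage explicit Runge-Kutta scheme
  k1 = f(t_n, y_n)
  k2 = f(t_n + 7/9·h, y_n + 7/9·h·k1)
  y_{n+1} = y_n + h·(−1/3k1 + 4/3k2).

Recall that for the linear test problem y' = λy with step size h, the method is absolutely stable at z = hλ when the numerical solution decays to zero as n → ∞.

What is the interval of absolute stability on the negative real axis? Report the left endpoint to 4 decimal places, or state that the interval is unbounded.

z∈(-0.9643,0).

Test eqn y'=λy, z=hλ:
  k1=λy_n ⇒ h·k1=z·y_n;  k2=λ(1+7/9z)y_n ⇒ h·k2=z(1+7/9z)y_n
  y_{n+1}/y_n = 1 − 1/3z + 4/3z(1+7/9z) = 1 + z + 28/27z²
  Hence R(z) = 1 + z + 28/27z².

Find x<0 with |R(x)|<1.
x=-1.44: |R|=1.7104
R=1: x+28/27x²=0 ⇒ x=−27/28=-0.9643; min R=1−1/(4·28/27)=0.7589>−1
Confirm numerically:
  x=-0.899: |R|=0.93913 <1
  x=-0.592: |R|=0.77144 <1
  x=-0.533: |R|=0.76161 <1
  x=-1.560: |R|=1.96373 >1
  x=-1.444: |R|=1.71836 >1
  x=-1.361: |R|=1.55993 >1
Stable set (-0.9643, 0).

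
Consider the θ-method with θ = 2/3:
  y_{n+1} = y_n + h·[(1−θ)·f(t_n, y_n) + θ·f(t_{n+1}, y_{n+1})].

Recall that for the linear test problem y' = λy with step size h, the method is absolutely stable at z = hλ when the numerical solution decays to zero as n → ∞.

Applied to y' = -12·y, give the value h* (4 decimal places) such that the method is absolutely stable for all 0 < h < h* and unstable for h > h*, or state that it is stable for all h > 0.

unbounded; (−∞, 0). Any h>0 works for λ=-12.

On y'=λy, z=hλ:
  y_{n+1} = y_n + z·[1/3·y_n + 2/3·y_{n+1}] ⇒ (1 − 2/3z)y_{n+1} = (1 + 1/3z)y_n
  R(z) = (1 + 1/3z)/(1 − 2/3z).

Solve |R(x)|<1 on ℝ⁻.
x=-1.68: |R|=0.2075
x=-2: |R|=0.1429
x=-10: |R|=0.3043
x=-100: |R|=0.4778
θ=2/3≥1/2 ⇒ |1+1/3x|<|1−2/3x| ∀x<0 ⇒ unbounded interval.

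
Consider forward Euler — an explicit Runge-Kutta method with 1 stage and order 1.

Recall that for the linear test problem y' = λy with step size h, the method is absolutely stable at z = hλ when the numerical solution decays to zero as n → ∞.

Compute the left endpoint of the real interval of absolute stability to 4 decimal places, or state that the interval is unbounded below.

z* = -2.0000.

With y'=λy (z=hλ):
  order 1, 1-stage ⇒ R(z)=1+z
  (e.g. R(-0.7)=0.30000, |R|=0.30000)

Need |R(x)|<1, x<0.
x=-0.7: |R|=0.3000
|R(-1.69)|=0.6900 |R(-1.11)|=0.1100 |R(-0.62)|=0.3800
Bisect:
  x_lo=-2.7836 |R|=1.7836  x_hi=-0.3464 |R|=0.6536
  mid=-1.56503 |R|=0.56503 →hi
  mid=-2.17432 |R|=1.17432 →lo
  mid=-1.86968 |R|=0.86968 →hi
  mid=-2.02200 |R|=1.02200 →lo
  mid=-1.94584 |R|=0.94584 →hi
  mid=-1.98392 |R|=0.98392 →hi
  mid=-2.00296 |R|=1.00296 →lo
  mid=-1.99344 |R|=0.99344 →hi
  ...
  [-2.00013,-1.99998] ⇒ x*=-2.0000
So |R|<1 on (-2.0000, 0).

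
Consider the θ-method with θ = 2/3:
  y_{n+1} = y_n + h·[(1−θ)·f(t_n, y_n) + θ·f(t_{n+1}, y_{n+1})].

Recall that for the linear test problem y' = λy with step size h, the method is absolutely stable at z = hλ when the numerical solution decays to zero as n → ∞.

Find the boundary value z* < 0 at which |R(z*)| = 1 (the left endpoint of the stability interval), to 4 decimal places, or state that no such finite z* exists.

unbounded; (−∞, 0).

On y'=λy, z=hλ:
  y_{n+1} = y_n + z·[1/3·y_n + 2/3·y_{n+1}] ⇒ (1 − 2/3z)y_{n+1} = (1 + 1/3z)y_n
  so R(z) = (1 + 1/3z)/(1 − 2/3z).

Need |R(x)|<1, x<0.
x=-0.42: |R|=0.6719
x=-2: |R|=0.1429
x=-10: |R|=0.3043
x=-100: |R|=0.4778
θ=2/3≥1/2 ⇒ |1+1/3x|<|1−2/3x| ∀x<0 ⇒ stable on all of ℝ⁻.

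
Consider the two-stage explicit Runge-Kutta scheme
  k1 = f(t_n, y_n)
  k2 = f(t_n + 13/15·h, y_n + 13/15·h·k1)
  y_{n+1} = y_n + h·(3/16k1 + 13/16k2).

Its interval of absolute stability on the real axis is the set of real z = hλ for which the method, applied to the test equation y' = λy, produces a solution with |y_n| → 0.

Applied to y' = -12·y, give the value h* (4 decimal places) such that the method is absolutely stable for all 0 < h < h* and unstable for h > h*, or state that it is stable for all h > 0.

Test eqn y'=λy, z=hλ:
  k1=λy_n ⇒ h·k1=z·y_n;  k2=λ(1+13/15z)y_n ⇒ h·k2=z(1+13/15z)y_n
  y_{n+1}/y_n = 1 + 3/16z + 13/16z(1+13/15z) = 1 + z + 169/240z²
  so R(z) = 1 + z + 169/240z².

Need |R(x)|<1, x<0.
x=-1.32: |R|=0.9069
R=1: x+169/240x²=0 ⇒ x=−240/169=-1.4201; min R=1−1/(4·169/240)=0.6450>−1
Confirm numerically:
  x=-0.958: |R|=0.68826 <1
  x=-0.908: |R|=0.67256 <1
  x=-0.570: |R|=0.65878 <1
  x=-1.963: |R|=1.75041 >1
  x=-1.665: |R|=1.28711 >1
Interval (-1.4201, 0).

(-1.4201,0); λ=-12 ⇒ h* = (240/169)/12 = 0.1183.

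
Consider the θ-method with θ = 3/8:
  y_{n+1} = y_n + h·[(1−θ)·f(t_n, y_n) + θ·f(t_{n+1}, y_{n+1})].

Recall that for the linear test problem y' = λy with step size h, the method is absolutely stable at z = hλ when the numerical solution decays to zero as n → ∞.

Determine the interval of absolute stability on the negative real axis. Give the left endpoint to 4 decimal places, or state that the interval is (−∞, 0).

(-8.0000, 0).

With y'=λy (z=hλ):
  y_{n+1} = y_n + z·[5/8·y_n + 3/8·y_{n+1}] ⇒ (1 − 3/8z)y_{n+1} = (1 + 5/8z)y_n
  R(z) = (1 + 5/8z)/(1 − 3/8z).

Find x<0 with |R(x)|<1.
x=-1.09: |R|=0.2263
R=−1: 1+5/8x = −1+3/8x ⇒ -1/4x=2 ⇒ x=2/(-1/4)=-8.0000
Confirm numerically:
  x=-7.925: |R|=0.99528 <1
  x=-5.067: |R|=0.74717 <1
  x=-4.277: |R|=0.64255 <1
  x=-3.861: |R|=0.57729 <1
  x=-8.552: |R|=1.03280 >1
  x=-8.492: |R|=1.02939 >1
  x=-8.247: |R|=1.01509 >1
Interval (-8.0000, 0).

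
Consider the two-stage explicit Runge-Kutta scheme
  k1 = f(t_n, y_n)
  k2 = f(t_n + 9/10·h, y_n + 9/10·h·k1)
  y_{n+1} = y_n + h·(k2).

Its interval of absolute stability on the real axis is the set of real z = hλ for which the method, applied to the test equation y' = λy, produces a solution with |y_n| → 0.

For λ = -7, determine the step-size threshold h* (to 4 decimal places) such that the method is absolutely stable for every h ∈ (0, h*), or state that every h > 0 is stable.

(-1.1111,0); λ=-7 ⇒ h* = (10/9)/7 = 0.1587.

With y'=λy (z=hλ):
  k1=λy_n ⇒ h·k1=z·y_n;  k2=λ(1+9/10z)y_n ⇒ h·k2=z(1+9/10z)y_n
  y_{n+1}/y_n = 1 + z(1+9/10z) = 1 + z + 9/10z²
  Hence R(z) = 1 + z + 9/10z².

Find x<0 with |R(x)|<1.
x=-0.72: |R|=0.7466
R=1: x+9/10x²=0 ⇒ x=−10/9=-1.1111; min R=1−1/(4·9/10)=0.7222>−1
Confirm numerically:
  x=-1.083: |R|=0.97260 <1
  x=-0.955: |R|=0.86582 <1
  x=-0.620: |R|=0.72596 <1
  x=-1.505: |R|=1.53352 >1
  x=-1.187: |R|=1.08107 >1
Interval (-1.1111, 0).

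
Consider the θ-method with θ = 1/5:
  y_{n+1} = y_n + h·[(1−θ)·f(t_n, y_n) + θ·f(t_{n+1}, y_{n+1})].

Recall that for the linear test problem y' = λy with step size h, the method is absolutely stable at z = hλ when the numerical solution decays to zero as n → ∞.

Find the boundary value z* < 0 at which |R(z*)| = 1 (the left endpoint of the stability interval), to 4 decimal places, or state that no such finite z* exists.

left endpoint -3.3333.

With y'=λy (z=hλ):
  y_{n+1} = y_n + z·[4/5·y_n + 1/5·y_{n+1}] ⇒ (1 − 1/5z)y_{n+1} = (1 + 4/5z)y_n
  Hence R(z) = (1 + 4/5z)/(1 − 1/5z).

Need |R(x)|<1, x<0.
x=-0.91: |R|=0.2301
R=−1: 1+4/5x = −1+1/5x ⇒ -3/5x=2 ⇒ x=2/(-3/5)=-3.3333
Confirm numerically:
  x=-2.524: |R|=0.67730 <1
  x=-2.042: |R|=0.44987 <1
  x=-1.808: |R|=0.32785 <1
  x=-3.710: |R|=1.12974 >1
  x=-3.673: |R|=1.11749 >1
  x=-3.471: |R|=1.04875 >1
Interval (-3.3333, 0).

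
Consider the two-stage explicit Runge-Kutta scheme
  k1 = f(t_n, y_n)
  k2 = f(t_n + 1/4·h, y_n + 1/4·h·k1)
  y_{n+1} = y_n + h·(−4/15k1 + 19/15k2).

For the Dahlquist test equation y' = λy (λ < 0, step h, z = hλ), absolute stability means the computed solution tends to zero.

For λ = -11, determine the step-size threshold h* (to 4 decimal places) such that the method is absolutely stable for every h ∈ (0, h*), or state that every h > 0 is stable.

(-3.1579,0); λ=-11 ⇒ h* = (60/19)/11 = 0.2871.

Test eqn y'=λy, z=hλ:
  k1=λy_n ⇒ h·k1=z·y_n;  k2=λ(1+1/4z)y_n ⇒ h·k2=z(1+1/4z)y_n
  y_{n+1}/y_n = 1 − 4/15z + 19/15z(1+1/4z) = 1 + z + 19/60z²
  so R(z) = 1 + z + 19/60z².

Find x<0 with |R(x)|<1.
x=-0.85: |R|=0.3788
R=1: x+19/60x²=0 ⇒ x=−60/19=-3.1579; min R=1−1/(4·19/60)=0.2105>−1
Confirm numerically:
  x=-2.760: |R|=0.65224 <1
  x=-1.573: |R|=0.21054 <1
  x=-1.397: |R|=0.22101 <1
  x=-3.501: |R|=1.38038 >1
  x=-3.368: |R|=1.22408 >1
  x=-3.179: |R|=1.02125 >1
Interval (-3.1579, 0).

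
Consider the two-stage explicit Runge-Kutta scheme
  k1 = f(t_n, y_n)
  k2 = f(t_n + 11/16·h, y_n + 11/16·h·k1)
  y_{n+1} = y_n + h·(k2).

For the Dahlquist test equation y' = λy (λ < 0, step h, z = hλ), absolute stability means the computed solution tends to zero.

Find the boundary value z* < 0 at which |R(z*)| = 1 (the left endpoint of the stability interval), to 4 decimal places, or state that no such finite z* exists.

z* = -1.4545.

Set f=λy, z=hλ:
  k1=λy_n ⇒ h·k1=z·y_n;  k2=λ(1+11/16z)y_n ⇒ h·k2=z(1+11/16z)y_n
  y_{n+1}/y_n = 1 + z(1+11/16z) = 1 + z + 11/16z²
  R(z) = 1 + z + 11/16z².

Need |R(x)|<1, x<0.
x=-1.27: |R|=0.8389
R=1: x+11/16x²=0 ⇒ x=−16/11=-1.4545; min R=1−1/(4·11/16)=0.6364>−1
Confirm numerically:
  x=-1.339: |R|=0.89363 <1
  x=-1.207: |R|=0.79458 <1
  x=-1.168: |R|=0.76990 <1
  x=-1.069: |R|=0.71665 <1
  x=-1.771: |R|=1.38530 >1
  x=-1.718: |R|=1.31117 >1
So |R|<1 on (-1.4545, 0).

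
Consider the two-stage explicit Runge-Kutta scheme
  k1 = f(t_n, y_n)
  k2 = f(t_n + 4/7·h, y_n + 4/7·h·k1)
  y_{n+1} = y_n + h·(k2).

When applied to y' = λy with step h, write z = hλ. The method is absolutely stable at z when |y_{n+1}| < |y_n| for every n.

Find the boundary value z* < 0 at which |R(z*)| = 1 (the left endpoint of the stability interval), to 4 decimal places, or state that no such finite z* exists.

z* = -1.7500.

With y'=λy (z=hλ):
  k1=λy_n ⇒ h·k1=z·y_n;  k2=λ(1+4/7z)y_n ⇒ h·k2=z(1+4/7z)y_n
  y_{n+1}/y_n = 1 + z(1+4/7z) = 1 + z + 4/7z²
  so R(z) = 1 + z + 4/7z².

Need |R(x)|<1, x<0.
x=-1.72: |R|=0.9705
R=1: x+4/7x²=0 ⇒ x=−7/4=-1.7500; min R=1−1/(4·4/7)=0.5625>−1
Confirm numerically:
  x=-1.432: |R|=0.73979 <1
  x=-0.933: |R|=0.56442 <1
  x=-0.771: |R|=0.56868 <1
  x=-2.321: |R|=1.75731 >1
  x=-2.101: |R|=1.42140 >1
Interval (-1.7500, 0).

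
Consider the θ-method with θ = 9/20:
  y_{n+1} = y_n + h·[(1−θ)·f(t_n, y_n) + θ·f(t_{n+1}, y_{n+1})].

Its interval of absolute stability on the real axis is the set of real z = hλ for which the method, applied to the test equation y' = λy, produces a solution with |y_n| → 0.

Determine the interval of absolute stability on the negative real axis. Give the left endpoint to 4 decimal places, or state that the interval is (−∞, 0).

With y'=λy (z=hλ):
  y_{n+1} = y_n + z·[11/20·y_n + 9/20·y_{n+1}] ⇒ (1 − 9/20z)y_{n+1} = (1 + 11/20z)y_n
  Hence R(z) = (1 + 11/20z)/(1 − 9/20z).

Find x<0 with |R(x)|<1.
x=-1.15: |R|=0.2422
R=−1: 1+11/20x = −1+9/20x ⇒ -1/10x=2 ⇒ x=2/(-1/10)=-20.0000
Confirm numerically:
  x=-16.455: |R|=0.95782 <1
  x=-13.147: |R|=0.90091 <1
  x=-11.344: |R|=0.85821 <1
  x=-9.330: |R|=0.79475 <1
  x=-20.431: |R|=1.00423 >1
  x=-20.090: |R|=1.00090 >1
Interval (-20.0000, 0).

z∈(-20.0000,0).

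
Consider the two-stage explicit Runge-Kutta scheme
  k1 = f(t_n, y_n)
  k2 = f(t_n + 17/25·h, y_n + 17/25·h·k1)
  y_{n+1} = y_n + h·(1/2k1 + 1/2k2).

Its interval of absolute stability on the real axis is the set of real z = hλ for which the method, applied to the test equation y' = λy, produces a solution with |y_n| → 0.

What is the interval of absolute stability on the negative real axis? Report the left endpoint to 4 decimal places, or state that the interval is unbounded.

z∈(-2.9412,0).

With y'=λy (z=hλ):
  k1=λy_n ⇒ h·k1=z·y_n;  k2=λ(1+17/25z)y_n ⇒ h·k2=z(1+17/25z)y_n
  y_{n+1}/y_n = 1 + 1/2z + 1/2z(1+17/25z) = 1 + z + 17/50z²
  R(z) = 1 + z + 17/50z².

Need |R(x)|<1, x<0.
x=-1.44: |R|=0.2650
R=1: x+17/50x²=0 ⇒ x=−50/17=-2.9412; min R=1−1/(4·17/50)=0.2647>−1
Confirm numerically:
  x=-2.126: |R|=0.41076 <1
  x=-2.045: |R|=0.37689 <1
  x=-1.195: |R|=0.29053 <1
  x=-3.233: |R|=1.32078 >1
  x=-3.024: |R|=1.08516 >1
Stable set (-2.9412, 0).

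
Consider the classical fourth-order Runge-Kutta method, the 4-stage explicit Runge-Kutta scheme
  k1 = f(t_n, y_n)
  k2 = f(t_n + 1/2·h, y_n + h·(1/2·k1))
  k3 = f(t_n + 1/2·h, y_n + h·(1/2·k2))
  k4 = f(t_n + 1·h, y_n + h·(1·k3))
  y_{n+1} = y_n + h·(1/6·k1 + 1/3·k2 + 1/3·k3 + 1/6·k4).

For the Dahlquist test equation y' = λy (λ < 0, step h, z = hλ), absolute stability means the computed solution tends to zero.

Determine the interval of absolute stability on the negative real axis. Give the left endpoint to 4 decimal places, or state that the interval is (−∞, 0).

(-2.7853, 0).

With y'=λy (z=hλ):
  order 4, 4-stage ⇒ R(z)=1+z+z^2/2+z^3/6+z^4/24
  (e.g. R(-0.92)=0.40327, |R|=0.40327)

Solve |R(x)|<1 on ℝ⁻.
x=-0.92: |R|=0.4033
|R(-1.46)|=0.2764 |R(-0.73)|=0.4834 |R(-0.51)|=0.6008
Bisect:
  x_lo=-3.4710 |R|=2.6312  x_hi=-0.1569 |R|=0.8548
  mid=-1.81397 |R|=0.28760 →hi
  mid=-2.64249 |R|=0.80520 →hi
  mid=-3.05675 |R|=1.49259 →lo
  mid=-2.84962 |R|=1.10140 →lo
  mid=-2.74606 |R|=0.94244 →hi
  mid=-2.79784 |R|=1.01908 →lo
  mid=-2.77195 |R|=0.98006 →hi
  mid=-2.78489 |R|=0.99940 →hi
  mid=-2.79137 |R|=1.00919 →lo
  ...
  [-2.78530,-2.78509] ⇒ x*=-2.7853
Interval (-2.7853, 0).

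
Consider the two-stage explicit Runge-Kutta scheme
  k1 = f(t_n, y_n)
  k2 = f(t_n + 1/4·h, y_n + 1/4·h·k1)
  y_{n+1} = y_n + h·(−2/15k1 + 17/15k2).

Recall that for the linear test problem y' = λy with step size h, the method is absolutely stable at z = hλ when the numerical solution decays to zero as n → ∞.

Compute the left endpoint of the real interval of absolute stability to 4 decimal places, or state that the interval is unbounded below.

left endpoint -3.5294.

On y'=λy, z=hλ:
  k1=λy_n ⇒ h·k1=z·y_n;  k2=λ(1+1/4z)y_n ⇒ h·k2=z(1+1/4z)y_n
  y_{n+1}/y_n = 1 − 2/15z + 17/15z(1+1/4z) = 1 + z + 17/60z²
  R(z) = 1 + z + 17/60z².

Need |R(x)|<1, x<0.
x=-1.64: |R|=0.1221
R=1: x+17/60x²=0 ⇒ x=−60/17=-3.5294; min R=1−1/(4·17/60)=0.1176>−1
Confirm numerically:
  x=-3.154: |R|=0.66452 <1
  x=-2.268: |R|=0.18942 <1
  x=-1.901: |R|=0.12291 <1
  x=-1.659: |R|=0.12081 <1
  x=-4.069: |R|=1.62208 >1
  x=-3.956: |R|=1.47815 >1
  x=-3.622: |R|=1.09502 >1
So |R|<1 on (-3.5294, 0).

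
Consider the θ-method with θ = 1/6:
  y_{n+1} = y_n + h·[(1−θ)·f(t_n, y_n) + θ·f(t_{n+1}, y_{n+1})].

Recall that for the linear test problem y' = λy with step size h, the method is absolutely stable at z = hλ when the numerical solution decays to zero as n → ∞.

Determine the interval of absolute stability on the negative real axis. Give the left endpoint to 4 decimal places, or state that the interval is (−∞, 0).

(-3.0000, 0).

Test eqn y'=λy, z=hλ:
  y_{n+1} = y_n + z·[5/6·y_n + 1/6·y_{n+1}] ⇒ (1 − 1/6z)y_{n+1} = (1 + 5/6z)y_n
  so R(z) = (1 + 5/6z)/(1 − 1/6z).

Find x<0 with |R(x)|<1.
x=-0.72: |R|=0.3571
R=−1: 1+5/6x = −1+1/6x ⇒ -2/3x=2 ⇒ x=2/(-2/3)=-3.0000
Confirm numerically:
  x=-2.532: |R|=0.78059 <1
  x=-2.225: |R|=0.62310 <1
  x=-1.706: |R|=0.32832 <1
  x=-3.385: |R|=1.16409 >1
  x=-3.353: |R|=1.15097 >1
So |R|<1 on (-3.0000, 0).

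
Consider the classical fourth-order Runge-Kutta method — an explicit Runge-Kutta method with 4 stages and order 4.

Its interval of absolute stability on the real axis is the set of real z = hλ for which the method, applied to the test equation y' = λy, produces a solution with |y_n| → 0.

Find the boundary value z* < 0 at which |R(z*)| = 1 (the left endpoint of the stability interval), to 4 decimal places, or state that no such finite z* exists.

Set f=λy, z=hλ:
  order 4, 4-stage ⇒ R(z)=1+z+z^2/2+z^3/6+z^4/24
  (e.g. R(-1.66)=0.27181, |R|=0.27181)

Find x<0 with |R(x)|<1.
x=-1.66: |R|=0.2718
|R(-2.09)|=0.3675 |R(-1.75)|=0.2788 |R(-1.13)|=0.3359
Bisect:
  x_lo=-3.0987 |R|=1.5849  x_hi=-0.3283 |R|=0.7201
  mid=-1.71353 |R|=0.27524 →hi
  mid=-2.40612 |R|=0.56347 →hi
  mid=-2.75242 |R|=0.95156 →hi
  mid=-2.92557 |R|=1.23292 →lo
  mid=-2.83899 |R|=1.08403 →lo
  mid=-2.79571 |R|=1.01581 →lo
  mid=-2.77406 |R|=0.98320 →hi
  mid=-2.78488 |R|=0.99938 →hi
  ...
  [-2.78539,-2.78522] ⇒ x*=-2.7853
So |R|<1 on (-2.7853, 0).

z* = -2.7853.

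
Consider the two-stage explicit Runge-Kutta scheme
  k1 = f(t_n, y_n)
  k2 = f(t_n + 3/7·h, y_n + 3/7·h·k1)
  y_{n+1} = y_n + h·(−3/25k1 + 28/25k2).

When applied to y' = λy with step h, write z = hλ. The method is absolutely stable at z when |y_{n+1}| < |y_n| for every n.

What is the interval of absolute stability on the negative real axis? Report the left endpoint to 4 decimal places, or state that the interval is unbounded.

With y'=λy (z=hλ):
  k1=λy_n ⇒ h·k1=z·y_n;  k2=λ(1+3/7z)y_n ⇒ h·k2=z(1+3/7z)y_n
  y_{n+1}/y_n = 1 − 3/25z + 28/25z(1+3/7z) = 1 + z + 12/25z²
  so R(z) = 1 + z + 12/25z².

Find x<0 with |R(x)|<1.
x=-1.69: |R|=0.6809
R=1: x+12/25x²=0 ⇒ x=−25/12=-2.0833; min R=1−1/(4·12/25)=0.4792>−1
Confirm numerically:
  x=-1.341: |R|=0.52217 <1
  x=-1.169: |R|=0.48695 <1
  x=-0.960: |R|=0.48237 <1
  x=-2.189: |R|=1.11103 >1
  x=-2.119: |R|=1.03628 >1
So |R|<1 on (-2.0833, 0).

z∈(-2.0833,0).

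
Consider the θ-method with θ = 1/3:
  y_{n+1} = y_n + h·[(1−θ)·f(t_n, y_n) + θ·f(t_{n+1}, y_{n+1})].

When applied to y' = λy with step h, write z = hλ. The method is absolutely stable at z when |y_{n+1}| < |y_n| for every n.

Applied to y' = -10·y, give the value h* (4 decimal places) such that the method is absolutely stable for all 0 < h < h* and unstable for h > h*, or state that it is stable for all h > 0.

Set f=λy, z=hλ:
  y_{n+1} = y_n + z·[2/3·y_n + 1/3·y_{n+1}] ⇒ (1 − 1/3z)y_{n+1} = (1 + 2/3z)y_n
  R(z) = (1 + 2/3z)/(1 − 1/3z).

Need |R(x)|<1, x<0.
x=-1.62: |R|=0.0519
R=−1: 1+2/3x = −1+1/3x ⇒ -1/3x=2 ⇒ x=2/(-1/3)=-6.0000
Confirm numerically:
  x=-5.885: |R|=0.98706 <1
  x=-4.167: |R|=0.74424 <1
  x=-2.590: |R|=0.38998 <1
  x=-2.485: |R|=0.35916 <1
  x=-6.448: |R|=1.04742 >1
  x=-6.368: |R|=1.03928 >1
  x=-6.210: |R|=1.02280 >1
Interval (-6.0000, 0).

(-6.0000,0); λ=-10 ⇒ h* = (6)/10 = 0.6000.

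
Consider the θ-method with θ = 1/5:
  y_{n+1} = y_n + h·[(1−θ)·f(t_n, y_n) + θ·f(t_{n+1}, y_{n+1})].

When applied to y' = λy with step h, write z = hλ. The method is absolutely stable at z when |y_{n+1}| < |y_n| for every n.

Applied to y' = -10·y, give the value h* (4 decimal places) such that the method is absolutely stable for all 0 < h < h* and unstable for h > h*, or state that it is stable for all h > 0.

With y'=λy (z=hλ):
  y_{n+1} = y_n + z·[4/5·y_n + 1/5·y_{n+1}] ⇒ (1 − 1/5z)y_{n+1} = (1 + 4/5z)y_n
  so R(z) = (1 + 4/5z)/(1 − 1/5z).

Boundary: |R(x)|=1, x<0.
x=-0.4: |R|=0.6296
R=−1: 1+4/5x = −1+1/5x ⇒ -3/5x=2 ⇒ x=2/(-3/5)=-3.3333
Confirm numerically:
  x=-3.216: |R|=0.95716 <1
  x=-2.538: |R|=0.68347 <1
  x=-2.163: |R|=0.50984 <1
  x=-1.820: |R|=0.33431 <1
  x=-3.902: |R|=1.19164 >1
  x=-3.856: |R|=1.17706 >1
  x=-3.570: |R|=1.08285 >1
Interval (-3.3333, 0).

(-3.3333,0); λ=-10 ⇒ h* = (10/3)/10 = 0.3333.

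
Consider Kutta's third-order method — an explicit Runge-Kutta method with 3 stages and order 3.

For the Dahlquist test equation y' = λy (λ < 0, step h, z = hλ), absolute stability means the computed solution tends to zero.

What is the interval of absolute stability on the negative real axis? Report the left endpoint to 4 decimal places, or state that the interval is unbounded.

On y'=λy, z=hλ:
  order 3, 3-stage ⇒ R(z)=1+z+z^2/2+z^3/6
  (e.g. R(-1.11)=0.27811, |R|=0.27811)

Solve |R(x)|<1 on ℝ⁻.
x=-1.11: |R|=0.2781
|R(-2.6)|=1.1493 |R(-1.92)|=0.2564 |R(-1.05)|=0.3083
Bisect:
  x_lo=-2.9823 |R|=1.9560  x_hi=-0.1148 |R|=0.8915
  mid=-1.54855 |R|=0.03155 →hi
  mid=-2.26541 |R|=0.63708 →hi
  mid=-2.62384 |R|=1.19222 →lo
  mid=-2.44462 |R|=0.89145 →hi
  mid=-2.53423 |R|=1.03568 →lo
  mid=-2.48943 |R|=0.96207 →hi
  mid=-2.51183 |R|=0.99849 →hi
  ...
  [-2.51288,-2.51270] ⇒ x*=-2.5127
Interval (-2.5127, 0).

z∈(-2.5127,0).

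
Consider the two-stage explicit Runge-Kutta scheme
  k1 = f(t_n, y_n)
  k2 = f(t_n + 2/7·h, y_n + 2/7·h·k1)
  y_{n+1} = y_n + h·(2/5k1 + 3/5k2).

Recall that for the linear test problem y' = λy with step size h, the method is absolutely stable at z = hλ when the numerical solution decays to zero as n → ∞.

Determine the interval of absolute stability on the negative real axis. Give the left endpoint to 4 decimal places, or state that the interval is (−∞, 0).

With y'=λy (z=hλ):
  k1=λy_n ⇒ h·k1=z·y_n;  k2=λ(1+2/7z)y_n ⇒ h·k2=z(1+2/7z)y_n
  y_{n+1}/y_n = 1 + 2/5z + 3/5z(1+2/7z) = 1 + z + 6/35z²
  ⇒ R(z) = 1 + z + 6/35z².

Need |R(x)|<1, x<0.
x=-0.75: |R|=0.3464
R=1: x+6/35x²=0 ⇒ x=−35/6=-5.8333; min R=1−1/(4·6/35)=-0.4583>−1
Confirm numerically:
  x=-4.749: |R|=0.11723 <1
  x=-4.155: |R|=0.19545 <1
  x=-3.598: |R|=0.37875 <1
  x=-3.047: |R|=0.45542 <1
  x=-6.307: |R|=1.51213 >1
  x=-6.190: |R|=1.37847 >1
  x=-5.953: |R|=1.12212 >1
Interval (-5.8333, 0).

z∈(-5.8333,0).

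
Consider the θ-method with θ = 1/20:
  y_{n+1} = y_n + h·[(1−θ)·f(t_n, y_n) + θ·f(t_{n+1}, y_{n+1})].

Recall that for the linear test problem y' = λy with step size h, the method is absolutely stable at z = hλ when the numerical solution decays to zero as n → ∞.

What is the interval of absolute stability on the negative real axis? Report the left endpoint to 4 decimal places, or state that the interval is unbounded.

z∈(-2.2222,0).

Set f=λy, z=hλ:
  y_{n+1} = y_n + z·[19/20·y_n + 1/20·y_{n+1}] ⇒ (1 − 1/20z)y_{n+1} = (1 + 19/20z)y_n
  so R(z) = (1 + 19/20z)/(1 − 1/20z).

Boundary: |R(x)|=1, x<0.
x=-1.56: |R|=0.4471
R=−1: 1+19/20x = −1+1/20x ⇒ -9/10x=2 ⇒ x=2/(-9/10)=-2.2222
Confirm numerically:
  x=-2.181: |R|=0.96655 <1
  x=-1.614: |R|=0.49348 <1
  x=-1.270: |R|=0.19417 <1
  x=-0.973: |R|=0.07214 <1
  x=-2.648: |R|=1.33840 >1
  x=-2.527: |R|=1.24353 >1
Interval (-2.2222, 0).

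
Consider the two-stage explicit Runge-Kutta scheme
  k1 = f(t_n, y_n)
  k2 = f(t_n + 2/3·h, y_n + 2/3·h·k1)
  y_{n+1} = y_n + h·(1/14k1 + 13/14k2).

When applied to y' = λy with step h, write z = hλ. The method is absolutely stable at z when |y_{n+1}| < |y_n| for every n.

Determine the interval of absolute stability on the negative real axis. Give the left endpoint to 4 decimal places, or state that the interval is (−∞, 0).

Test eqn y'=λy, z=hλ:
  k1=λy_n ⇒ h·k1=z·y_n;  k2=λ(1+2/3z)y_n ⇒ h·k2=z(1+2/3z)y_n
  y_{n+1}/y_n = 1 + 1/14z + 13/14z(1+2/3z) = 1 + z + 13/21z²
  ⇒ R(z) = 1 + z + 13/21z².

Solve |R(x)|<1 on ℝ⁻.
x=-0.77: |R|=0.5970
R=1: x+13/21x²=0 ⇒ x=−21/13=-1.6154; min R=1−1/(4·13/21)=0.5962>−1
Confirm numerically:
  x=-1.419: |R|=0.82749 <1
  x=-1.037: |R|=0.62870 <1
  x=-0.961: |R|=0.61070 <1
  x=-2.142: |R|=1.69829 >1
  x=-2.084: |R|=1.60456 >1
Stable set (-1.6154, 0).

z∈(-1.6154,0).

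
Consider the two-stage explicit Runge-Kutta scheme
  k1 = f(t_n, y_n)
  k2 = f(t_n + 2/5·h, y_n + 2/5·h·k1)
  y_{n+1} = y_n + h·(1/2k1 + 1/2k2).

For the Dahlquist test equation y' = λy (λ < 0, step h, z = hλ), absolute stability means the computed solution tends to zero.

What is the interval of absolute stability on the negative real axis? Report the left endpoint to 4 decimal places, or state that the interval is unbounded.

z∈(-5.0000,0).

Set f=λy, z=hλ:
  k1=λy_n ⇒ h·k1=z·y_n;  k2=λ(1+2/5z)y_n ⇒ h·k2=z(1+2/5z)y_n
  y_{n+1}/y_n = 1 + 1/2z + 1/2z(1+2/5z) = 1 + z + 1/5z²
  R(z) = 1 + z + 1/5z².

Boundary: |R(x)|=1, x<0.
x=-0.8: |R|=0.3280
R=1: x+1/5x²=0 ⇒ x=−5=-5.0000; min R=1−1/(4·1/5)=-0.2500>−1
Confirm numerically:
  x=-4.928: |R|=0.92904 <1
  x=-4.453: |R|=0.51284 <1
  x=-4.308: |R|=0.40377 <1
  x=-5.483: |R|=1.52966 >1
  x=-5.349: |R|=1.37336 >1
  x=-5.291: |R|=1.30794 >1
Interval (-5.0000, 0).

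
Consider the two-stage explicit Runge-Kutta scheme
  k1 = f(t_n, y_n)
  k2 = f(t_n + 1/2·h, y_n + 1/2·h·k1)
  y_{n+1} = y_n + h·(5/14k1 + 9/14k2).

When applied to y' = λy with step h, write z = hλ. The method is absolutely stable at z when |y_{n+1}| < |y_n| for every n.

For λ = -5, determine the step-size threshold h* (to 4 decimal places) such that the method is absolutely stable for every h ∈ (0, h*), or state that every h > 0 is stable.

(-3.1111,0); λ=-5 ⇒ h* = (28/9)/5 = 0.6222.

Set f=λy, z=hλ:
  k1=λy_n ⇒ h·k1=z·y_n;  k2=λ(1+1/2z)y_n ⇒ h·k2=z(1+1/2z)y_n
  y_{n+1}/y_n = 1 + 5/14z + 9/14z(1+1/2z) = 1 + z + 9/28z²
  ⇒ R(z) = 1 + z + 9/28z².

Boundary: |R(x)|=1, x<0.
x=-1.14: |R|=0.2777
R=1: x+9/28x²=0 ⇒ x=−28/9=-3.1111; min R=1−1/(4·9/28)=0.2222>−1
Confirm numerically:
  x=-2.815: |R|=0.73207 <1
  x=-2.645: |R|=0.60372 <1
  x=-2.469: |R|=0.49042 <1
  x=-1.693: |R|=0.22829 <1
  x=-3.665: |R|=1.65250 >1
  x=-3.296: |R|=1.19588 >1
  x=-3.259: |R|=1.15492 >1
So |R|<1 on (-3.1111, 0).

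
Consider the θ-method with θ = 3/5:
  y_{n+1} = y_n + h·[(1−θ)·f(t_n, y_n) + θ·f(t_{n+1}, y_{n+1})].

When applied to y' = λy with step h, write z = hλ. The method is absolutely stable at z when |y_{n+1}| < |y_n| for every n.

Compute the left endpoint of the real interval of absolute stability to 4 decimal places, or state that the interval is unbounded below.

Set f=λy, z=hλ:
  y_{n+1} = y_n + z·[2/5·y_n + 3/5·y_{n+1}] ⇒ (1 − 3/5z)y_{n+1} = (1 + 2/5z)y_n
  ⇒ R(z) = (1 + 2/5z)/(1 − 3/5z).

Boundary: |R(x)|=1, x<0.
x=-1.52: |R|=0.2050
x=-2: |R|=0.0909
x=-10: |R|=0.4286
x=-100: |R|=0.6393
θ=3/5≥1/2 ⇒ |1+2/5x|<|1−3/5x| ∀x<0 ⇒ stable on all of ℝ⁻.

unbounded; (−∞, 0).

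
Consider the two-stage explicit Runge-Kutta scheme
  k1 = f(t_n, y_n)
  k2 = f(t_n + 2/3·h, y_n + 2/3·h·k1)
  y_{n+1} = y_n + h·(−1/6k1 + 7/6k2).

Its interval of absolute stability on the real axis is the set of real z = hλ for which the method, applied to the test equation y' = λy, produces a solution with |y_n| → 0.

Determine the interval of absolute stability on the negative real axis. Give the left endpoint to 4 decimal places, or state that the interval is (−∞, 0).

z∈(-1.2857,0).

With y'=λy (z=hλ):
  k1=λy_n ⇒ h·k1=z·y_n;  k2=λ(1+2/3z)y_n ⇒ h·k2=z(1+2/3z)y_n
  y_{n+1}/y_n = 1 − 1/6z + 7/6z(1+2/3z) = 1 + z + 7/9z²
  Hence R(z) = 1 + z + 7/9z².

Find x<0 with |R(x)|<1.
x=-0.89: |R|=0.7261
R=1: x+7/9x²=0 ⇒ x=−9/7=-1.2857; min R=1−1/(4·7/9)=0.6786>−1
Confirm numerically:
  x=-1.005: |R|=0.78058 <1
  x=-0.944: |R|=0.74911 <1
  x=-0.896: |R|=0.72841 <1
  x=-0.662: |R|=0.67886 <1
  x=-1.675: |R|=1.50715 >1
  x=-1.653: |R|=1.47221 >1
  x=-1.611: |R|=1.40758 >1
So |R|<1 on (-1.2857, 0).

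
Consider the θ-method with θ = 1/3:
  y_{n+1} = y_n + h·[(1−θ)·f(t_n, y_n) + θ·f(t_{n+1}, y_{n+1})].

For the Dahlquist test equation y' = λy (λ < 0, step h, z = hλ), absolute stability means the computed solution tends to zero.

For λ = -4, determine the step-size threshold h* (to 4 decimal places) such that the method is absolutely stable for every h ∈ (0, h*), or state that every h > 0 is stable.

With y'=λy (z=hλ):
  y_{n+1} = y_n + z·[2/3·y_n + 1/3·y_{n+1}] ⇒ (1 − 1/3z)y_{n+1} = (1 + 2/3z)y_n
  R(z) = (1 + 2/3z)/(1 − 1/3z).

Need |R(x)|<1, x<0.
x=-0.47: |R|=0.5937
R=−1: 1+2/3x = −1+1/3x ⇒ -1/3x=2 ⇒ x=2/(-1/3)=-6.0000
Confirm numerically:
  x=-3.812: |R|=0.67880 <1
  x=-2.807: |R|=0.45015 <1
  x=-2.475: |R|=0.35616 <1
  x=-6.393: |R|=1.04184 >1
  x=-6.335: |R|=1.03589 >1
So |R|<1 on (-6.0000, 0).

(-6.0000,0); λ=-4 ⇒ h* = (6)/4 = 1.5000.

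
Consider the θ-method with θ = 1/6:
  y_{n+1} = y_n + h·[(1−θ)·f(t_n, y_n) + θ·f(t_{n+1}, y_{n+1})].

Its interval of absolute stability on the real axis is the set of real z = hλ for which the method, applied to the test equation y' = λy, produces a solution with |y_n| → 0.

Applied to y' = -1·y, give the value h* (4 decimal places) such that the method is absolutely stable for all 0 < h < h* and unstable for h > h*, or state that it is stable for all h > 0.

On y'=λy, z=hλ:
  y_{n+1} = y_n + z·[5/6·y_n + 1/6·y_{n+1}] ⇒ (1 − 1/6z)y_{n+1} = (1 + 5/6z)y_n
  R(z) = (1 + 5/6z)/(1 − 1/6z).

Need |R(x)|<1, x<0.
x=-1.31: |R|=0.0752
R=−1: 1+5/6x = −1+1/6x ⇒ -2/3x=2 ⇒ x=2/(-2/3)=-3.0000
Confirm numerically:
  x=-2.608: |R|=0.81784 <1
  x=-2.447: |R|=0.73813 <1
  x=-1.354: |R|=0.10470 <1
  x=-1.282: |R|=0.05630 <1
  x=-3.575: |R|=1.24021 >1
  x=-3.432: |R|=1.18321 >1
  x=-3.150: |R|=1.06557 >1
So |R|<1 on (-3.0000, 0).

(-3.0000,0); λ=-1 ⇒ h* = (3)/1 = 3.0000.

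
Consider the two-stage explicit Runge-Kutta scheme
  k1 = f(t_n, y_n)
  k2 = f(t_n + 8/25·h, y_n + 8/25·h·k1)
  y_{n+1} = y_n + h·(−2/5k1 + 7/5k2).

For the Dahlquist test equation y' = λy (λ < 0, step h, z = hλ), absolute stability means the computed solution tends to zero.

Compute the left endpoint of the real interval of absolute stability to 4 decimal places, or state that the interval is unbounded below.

Set f=λy, z=hλ:
  k1=λy_n ⇒ h·k1=z·y_n;  k2=λ(1+8/25z)y_n ⇒ h·k2=z(1+8/25z)y_n
  y_{n+1}/y_n = 1 − 2/5z + 7/5z(1+8/25z) = 1 + z + 56/125z²
  ⇒ R(z) = 1 + z + 56/125z².

Need |R(x)|<1, x<0.
x=-1.79: |R|=0.6454
R=1: x+56/125x²=0 ⇒ x=−125/56=-2.2321; min R=1−1/(4·56/125)=0.4420>−1
Confirm numerically:
  x=-1.550: |R|=0.52632 <1
  x=-1.316: |R|=0.45987 <1
  x=-1.223: |R|=0.44709 <1
  x=-2.424: |R|=1.20835 >1
  x=-2.396: |R|=1.17589 >1
  x=-2.292: |R|=1.06146 >1
Interval (-2.2321, 0).

left endpoint -2.2321.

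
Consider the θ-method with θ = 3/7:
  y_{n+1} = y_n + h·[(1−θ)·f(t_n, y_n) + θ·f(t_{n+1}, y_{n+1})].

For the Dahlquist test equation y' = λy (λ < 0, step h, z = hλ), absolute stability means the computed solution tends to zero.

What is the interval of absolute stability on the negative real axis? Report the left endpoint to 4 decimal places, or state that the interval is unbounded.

On y'=λy, z=hλ:
  y_{n+1} = y_n + z·[4/7·y_n + 3/7·y_{n+1}] ⇒ (1 − 3/7z)y_{n+1} = (1 + 4/7z)y_n
  R(z) = (1 + 4/7z)/(1 − 3/7z).

Solve |R(x)|<1 on ℝ⁻.
x=-1.78: |R|=0.0097
R=−1: 1+4/7x = −1+3/7x ⇒ -1/7x=2 ⇒ x=2/(-1/7)=-14.0000
Confirm numerically:
  x=-9.234: |R|=0.86266 <1
  x=-7.921: |R|=0.80239 <1
  x=-6.782: |R|=0.73605 <1
  x=-6.448: |R|=0.71333 <1
  x=-14.264: |R|=1.00530 >1
  x=-14.230: |R|=1.00463 >1
So |R|<1 on (-14.0000, 0).

z∈(-14.0000,0).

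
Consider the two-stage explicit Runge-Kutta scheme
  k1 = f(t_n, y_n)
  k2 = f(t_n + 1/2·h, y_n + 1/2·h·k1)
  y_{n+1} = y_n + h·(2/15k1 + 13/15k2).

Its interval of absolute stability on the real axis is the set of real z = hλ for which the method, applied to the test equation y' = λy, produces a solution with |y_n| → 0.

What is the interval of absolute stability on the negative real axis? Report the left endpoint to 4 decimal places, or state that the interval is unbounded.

With y'=λy (z=hλ):
  k1=λy_n ⇒ h·k1=z·y_n;  k2=λ(1+1/2z)y_n ⇒ h·k2=z(1+1/2z)y_n
  y_{n+1}/y_n = 1 + 2/15z + 13/15z(1+1/2z) = 1 + z + 13/30z²
  R(z) = 1 + z + 13/30z².

Need |R(x)|<1, x<0.
x=-0.84: |R|=0.4658
R=1: x+13/30x²=0 ⇒ x=−30/13=-2.3077; min R=1−1/(4·13/30)=0.4231>−1
Confirm numerically:
  x=-1.649: |R|=0.52932 <1
  x=-1.538: |R|=0.48703 <1
  x=-1.338: |R|=0.43777 <1
  x=-1.141: |R|=0.42315 <1
  x=-2.826: |R|=1.63472 >1
  x=-2.446: |R|=1.14660 >1
  x=-2.427: |R|=1.12548 >1
Stable set (-2.3077, 0).

(-2.3077, 0).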